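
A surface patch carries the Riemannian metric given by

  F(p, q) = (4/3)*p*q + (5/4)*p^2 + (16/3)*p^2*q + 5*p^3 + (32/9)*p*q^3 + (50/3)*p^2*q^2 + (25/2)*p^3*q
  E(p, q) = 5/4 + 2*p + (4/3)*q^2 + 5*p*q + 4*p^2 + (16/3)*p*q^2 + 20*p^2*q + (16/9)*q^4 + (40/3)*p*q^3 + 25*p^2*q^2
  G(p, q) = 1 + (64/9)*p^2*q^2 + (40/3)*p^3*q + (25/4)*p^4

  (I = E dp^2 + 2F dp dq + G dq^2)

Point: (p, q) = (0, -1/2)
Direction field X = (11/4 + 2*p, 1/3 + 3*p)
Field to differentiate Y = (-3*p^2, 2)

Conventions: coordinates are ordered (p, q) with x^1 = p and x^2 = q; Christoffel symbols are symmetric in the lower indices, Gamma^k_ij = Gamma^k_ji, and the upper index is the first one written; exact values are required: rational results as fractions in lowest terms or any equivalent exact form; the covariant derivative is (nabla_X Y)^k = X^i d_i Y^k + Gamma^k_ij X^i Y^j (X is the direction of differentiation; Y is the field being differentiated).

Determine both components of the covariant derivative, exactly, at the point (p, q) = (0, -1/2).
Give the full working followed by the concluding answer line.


E = 61/36, F = 0, G = 1 at the point
E_p = -5/6, E_q = -20/9, F_p = -10/9, F_q = 0, G_p = 0, G_q = 0
EG - F^2 = 61/36;  g^inv = (36/61) * [[1, 0], [0, 61/36]]
first-kind symbols [ij,l] = (1/2)(d_i g_jl + d_j g_il - d_l g_ij): [pp,p] = E_p/2 = -5/12, [pp,q] = F_p - E_q/2 = 0, [pq,p] = E_q/2 = -10/9, [pq,q] = G_p/2 = 0, [qq,p] = F_q - G_p/2 = 0, [qq,q] = G_q/2 = 0
Gamma^p_ij = (G*[ij,p] - F*[ij,q])/(EG - F^2), Gamma^q_ij = (E*[ij,q] - F*[ij,p])/(EG - F^2)
Gamma_ppp = -15/61, Gamma_ppq = -40/61, Gamma_pqq = 0, Gamma_qpp = 0, Gamma_qpq = 0, Gamma_qqq = 0
X = (11/4, 1/3), Y = (0, 2) at the point

Answer: (nabla_X Y)^p = -220/61, (nabla_X Y)^q = 0


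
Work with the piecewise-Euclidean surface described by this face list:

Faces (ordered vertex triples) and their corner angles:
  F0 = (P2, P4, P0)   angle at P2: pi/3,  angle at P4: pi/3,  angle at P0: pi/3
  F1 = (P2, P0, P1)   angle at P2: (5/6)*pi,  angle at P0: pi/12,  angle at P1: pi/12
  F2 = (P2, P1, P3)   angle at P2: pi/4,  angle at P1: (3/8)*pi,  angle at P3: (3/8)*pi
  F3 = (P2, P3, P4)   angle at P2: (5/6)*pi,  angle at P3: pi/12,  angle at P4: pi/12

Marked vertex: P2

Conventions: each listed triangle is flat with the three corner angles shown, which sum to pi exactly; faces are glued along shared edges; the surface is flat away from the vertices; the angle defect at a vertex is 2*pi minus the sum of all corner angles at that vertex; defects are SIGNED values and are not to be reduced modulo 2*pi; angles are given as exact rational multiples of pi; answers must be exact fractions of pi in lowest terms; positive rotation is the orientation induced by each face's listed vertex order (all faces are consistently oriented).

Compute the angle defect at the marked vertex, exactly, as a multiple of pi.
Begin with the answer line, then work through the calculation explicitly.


Answer: defect(P2) = -pi/4

Sum of corner angles at P2: (9/4)*pi
defect = 2*pi - (9/4)*pi


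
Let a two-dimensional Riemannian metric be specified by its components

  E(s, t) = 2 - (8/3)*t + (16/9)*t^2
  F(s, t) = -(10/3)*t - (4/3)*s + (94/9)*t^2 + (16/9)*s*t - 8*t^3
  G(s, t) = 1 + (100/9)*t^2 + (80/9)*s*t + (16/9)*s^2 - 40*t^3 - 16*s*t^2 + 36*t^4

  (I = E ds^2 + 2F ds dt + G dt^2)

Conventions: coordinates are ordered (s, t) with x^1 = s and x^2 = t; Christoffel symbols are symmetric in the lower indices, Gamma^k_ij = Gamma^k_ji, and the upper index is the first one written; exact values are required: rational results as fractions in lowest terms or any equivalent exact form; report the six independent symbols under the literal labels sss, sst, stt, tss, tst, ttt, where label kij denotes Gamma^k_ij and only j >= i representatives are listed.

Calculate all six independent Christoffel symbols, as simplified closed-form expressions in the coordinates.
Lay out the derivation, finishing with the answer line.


E = 2 - (8/3)*t + (16/9)*t^2; F = -(10/3)*t - (4/3)*s + (94/9)*t^2 + (16/9)*s*t - 8*t^3; G = 1 + (100/9)*t^2 + (80/9)*s*t + (16/9)*s^2 - 40*t^3 - 16*s*t^2 + 36*t^4
Gamma^k_ij = (1/2) g^{kl} (d_i g_jl + d_j g_il - d_l g_ij), with g^inv = (1/(EG-F^2)) [[G, -F], [-F, E]]
first partials: E_s = 0, E_t = -8/3 + (32/9)*t, F_s = -4/3 + (16/9)*t, F_t = -10/3 + (188/9)*t + (16/9)*s - 24*t^2, G_s = (80/9)*t + (32/9)*s - 16*t^2, G_t = (200/9)*t + (80/9)*s - 120*t^2 - 32*s*t + 144*t^3
D = EG - F^2 = 2 - (8/3)*t + (116/9)*t^2 + (80/9)*s*t + (16/9)*s^2 - 40*t^3 - 16*s*t^2 + 36*t^4
expanded: Gamma^s_ss = (G E_s - 2F F_s + F E_t)/(2D), Gamma^s_st = (G E_t - F G_s)/(2D), Gamma^s_tt = (2G F_t - G G_s - F G_t)/(2D), Gamma^t_ss = (2E F_s - E E_t - F E_s)/(2D), Gamma^t_st = (E G_s - F E_t)/(2D), Gamma^t_tt = (E G_t - 2F F_t + F G_s)/(2D); substitute and cancel common factors

Answer: Gamma_sss = 0, Gamma_sst = (8*t - 6)/(8*s^2 - 72*s*t^2 + 40*s*t + 162*t^4 - 180*t^3 + 58*t^2 - 12*t + 9), Gamma_stt = (-72*t^2 + 74*t - 15)/(8*s^2 - 72*s*t^2 + 40*s*t + 162*t^4 - 180*t^3 + 58*t^2 - 12*t + 9), Gamma_tss = 0, Gamma_tst = (8*s - 36*t^2 + 20*t)/(8*s^2 - 72*s*t^2 + 40*s*t + 162*t^4 - 180*t^3 + 58*t^2 - 12*t + 9), Gamma_ttt = (-72*s*t + 20*s + 324*t^3 - 270*t^2 + 50*t)/(8*s^2 - 72*s*t^2 + 40*s*t + 162*t^4 - 180*t^3 + 58*t^2 - 12*t + 9)


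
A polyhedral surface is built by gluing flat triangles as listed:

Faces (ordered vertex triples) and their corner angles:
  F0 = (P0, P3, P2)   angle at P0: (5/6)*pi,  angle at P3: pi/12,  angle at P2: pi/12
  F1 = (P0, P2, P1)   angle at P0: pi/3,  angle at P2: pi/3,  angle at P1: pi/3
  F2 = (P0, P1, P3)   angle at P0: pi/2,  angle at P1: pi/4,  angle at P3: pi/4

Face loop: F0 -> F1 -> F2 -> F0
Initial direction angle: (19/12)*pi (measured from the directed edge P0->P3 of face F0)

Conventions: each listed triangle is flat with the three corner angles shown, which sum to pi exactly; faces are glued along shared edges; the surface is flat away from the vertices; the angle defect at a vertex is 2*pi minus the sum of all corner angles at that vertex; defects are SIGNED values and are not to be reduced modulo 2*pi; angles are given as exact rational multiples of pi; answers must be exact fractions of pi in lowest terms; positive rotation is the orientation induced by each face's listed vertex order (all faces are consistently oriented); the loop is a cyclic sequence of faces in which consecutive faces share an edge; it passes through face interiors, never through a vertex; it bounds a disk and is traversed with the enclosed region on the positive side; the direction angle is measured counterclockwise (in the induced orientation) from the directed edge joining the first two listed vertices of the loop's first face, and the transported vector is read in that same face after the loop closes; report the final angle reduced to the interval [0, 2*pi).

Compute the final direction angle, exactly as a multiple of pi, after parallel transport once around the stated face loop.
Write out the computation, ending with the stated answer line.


enclosed vertex P0: corner angles sum to (5/3)*pi, defect = 2*pi - (5/3)*pi = pi/3
summing the enclosed defects onto the initial angle, mod 2*pi in the induced orientation:
final angle = (19/12)*pi + pi/3 = (23/12)*pi (mod 2*pi)

Answer: final direction angle = (23/12)*pi


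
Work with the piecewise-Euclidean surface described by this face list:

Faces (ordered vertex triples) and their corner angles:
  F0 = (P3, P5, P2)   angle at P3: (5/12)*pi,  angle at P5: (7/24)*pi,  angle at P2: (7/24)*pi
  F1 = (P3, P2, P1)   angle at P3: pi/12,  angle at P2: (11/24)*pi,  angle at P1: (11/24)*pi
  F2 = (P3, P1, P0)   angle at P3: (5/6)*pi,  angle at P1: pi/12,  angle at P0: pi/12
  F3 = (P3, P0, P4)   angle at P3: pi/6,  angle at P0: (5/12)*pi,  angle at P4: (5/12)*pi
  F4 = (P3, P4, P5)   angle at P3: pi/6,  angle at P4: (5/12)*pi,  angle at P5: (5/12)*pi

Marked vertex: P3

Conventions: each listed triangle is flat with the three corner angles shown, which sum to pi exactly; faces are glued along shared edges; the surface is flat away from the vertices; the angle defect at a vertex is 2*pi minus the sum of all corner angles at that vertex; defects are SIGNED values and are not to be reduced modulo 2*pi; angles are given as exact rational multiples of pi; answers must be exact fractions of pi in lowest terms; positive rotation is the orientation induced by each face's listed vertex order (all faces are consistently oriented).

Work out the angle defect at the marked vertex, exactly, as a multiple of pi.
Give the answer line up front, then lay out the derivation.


Answer: defect(P3) = pi/3

Sum of corner angles at P3: (5/3)*pi
defect = 2*pi - (5/3)*pi


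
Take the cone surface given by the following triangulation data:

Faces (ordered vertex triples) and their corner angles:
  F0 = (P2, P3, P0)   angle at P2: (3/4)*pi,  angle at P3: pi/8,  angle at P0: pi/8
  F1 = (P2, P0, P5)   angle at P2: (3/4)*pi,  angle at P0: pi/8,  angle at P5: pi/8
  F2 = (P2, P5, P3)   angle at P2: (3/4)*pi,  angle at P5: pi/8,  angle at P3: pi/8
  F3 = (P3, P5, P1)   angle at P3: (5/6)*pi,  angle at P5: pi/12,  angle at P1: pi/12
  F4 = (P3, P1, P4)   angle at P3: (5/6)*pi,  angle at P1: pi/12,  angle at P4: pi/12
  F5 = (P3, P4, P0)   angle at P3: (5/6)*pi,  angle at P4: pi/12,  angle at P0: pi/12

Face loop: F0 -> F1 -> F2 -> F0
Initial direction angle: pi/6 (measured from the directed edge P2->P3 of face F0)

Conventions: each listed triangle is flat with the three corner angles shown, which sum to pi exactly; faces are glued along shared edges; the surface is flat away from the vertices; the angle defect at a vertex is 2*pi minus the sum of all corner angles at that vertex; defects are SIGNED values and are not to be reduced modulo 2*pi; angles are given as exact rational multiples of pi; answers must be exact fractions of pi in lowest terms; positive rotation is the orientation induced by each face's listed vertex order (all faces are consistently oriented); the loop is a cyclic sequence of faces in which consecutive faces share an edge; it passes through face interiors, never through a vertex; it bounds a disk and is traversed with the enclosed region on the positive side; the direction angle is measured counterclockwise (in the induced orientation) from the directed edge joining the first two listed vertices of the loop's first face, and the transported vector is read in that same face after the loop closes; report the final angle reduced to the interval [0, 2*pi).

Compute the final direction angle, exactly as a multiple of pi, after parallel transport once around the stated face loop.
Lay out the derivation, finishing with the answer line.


enclosed vertex P2: corner angles sum to (9/4)*pi, defect = 2*pi - (9/4)*pi = -pi/4
final direction = starting direction + enclosed defect total, reduced mod 2*pi (induced orientation)
final angle = pi/6 - pi/4 = (23/12)*pi (mod 2*pi)

Answer: final direction angle = (23/12)*pi


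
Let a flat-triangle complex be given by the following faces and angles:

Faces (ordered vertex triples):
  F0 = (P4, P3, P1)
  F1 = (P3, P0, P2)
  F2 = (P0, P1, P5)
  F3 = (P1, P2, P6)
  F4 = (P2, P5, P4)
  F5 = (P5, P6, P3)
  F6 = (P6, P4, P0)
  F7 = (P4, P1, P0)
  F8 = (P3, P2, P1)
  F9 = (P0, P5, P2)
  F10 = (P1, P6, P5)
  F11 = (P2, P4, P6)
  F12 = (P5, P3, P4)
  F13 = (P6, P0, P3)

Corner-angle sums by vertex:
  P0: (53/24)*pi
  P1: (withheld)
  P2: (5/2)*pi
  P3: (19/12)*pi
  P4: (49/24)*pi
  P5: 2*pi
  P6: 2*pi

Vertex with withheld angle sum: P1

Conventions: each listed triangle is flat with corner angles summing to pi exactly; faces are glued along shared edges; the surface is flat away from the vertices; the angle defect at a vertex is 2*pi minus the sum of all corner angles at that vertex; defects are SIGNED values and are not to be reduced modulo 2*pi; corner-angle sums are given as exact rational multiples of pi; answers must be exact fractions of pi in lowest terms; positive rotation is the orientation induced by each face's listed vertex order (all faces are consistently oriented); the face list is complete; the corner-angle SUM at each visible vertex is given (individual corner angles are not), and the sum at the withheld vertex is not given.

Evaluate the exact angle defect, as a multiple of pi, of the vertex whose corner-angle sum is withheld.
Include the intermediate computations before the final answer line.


V = 7, E = 21, F = 14; chi = V - E + F = 0
Gauss-Bonnet: total defect = 2*pi*chi = 0; visible defects sum to -pi/3

Answer: defect(P1) = pi/3


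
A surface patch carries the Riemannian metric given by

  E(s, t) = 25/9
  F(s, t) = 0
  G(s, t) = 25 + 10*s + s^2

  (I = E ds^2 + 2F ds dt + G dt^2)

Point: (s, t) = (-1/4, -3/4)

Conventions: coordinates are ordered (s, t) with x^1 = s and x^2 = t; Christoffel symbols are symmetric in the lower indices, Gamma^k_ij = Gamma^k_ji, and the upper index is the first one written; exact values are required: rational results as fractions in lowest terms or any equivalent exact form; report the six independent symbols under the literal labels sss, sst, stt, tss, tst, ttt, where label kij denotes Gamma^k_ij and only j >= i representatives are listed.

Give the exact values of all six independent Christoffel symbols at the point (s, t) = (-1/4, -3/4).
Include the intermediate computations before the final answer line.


E = 25/9, F = 0, G = 361/16 at the point
E_s = 0, E_t = 0, F_s = 0, F_t = 0, G_s = 19/2, G_t = 0
EG - F^2 = 9025/144;  g^inv = (144/9025) * [[361/16, 0], [0, 25/9]]
first-kind symbols [ij,l] = (1/2)(d_i g_jl + d_j g_il - d_l g_ij): [ss,s] = E_s/2 = 0, [ss,t] = F_s - E_t/2 = 0, [st,s] = E_t/2 = 0, [st,t] = G_s/2 = 19/4, [tt,s] = F_t - G_s/2 = -19/4, [tt,t] = G_t/2 = 0
Gamma^s_ij = (G*[ij,s] - F*[ij,t])/(EG - F^2), Gamma^t_ij = (E*[ij,t] - F*[ij,s])/(EG - F^2)

Answer: Gamma_sss = 0, Gamma_sst = 0, Gamma_stt = -171/100, Gamma_tss = 0, Gamma_tst = 4/19, Gamma_ttt = 0


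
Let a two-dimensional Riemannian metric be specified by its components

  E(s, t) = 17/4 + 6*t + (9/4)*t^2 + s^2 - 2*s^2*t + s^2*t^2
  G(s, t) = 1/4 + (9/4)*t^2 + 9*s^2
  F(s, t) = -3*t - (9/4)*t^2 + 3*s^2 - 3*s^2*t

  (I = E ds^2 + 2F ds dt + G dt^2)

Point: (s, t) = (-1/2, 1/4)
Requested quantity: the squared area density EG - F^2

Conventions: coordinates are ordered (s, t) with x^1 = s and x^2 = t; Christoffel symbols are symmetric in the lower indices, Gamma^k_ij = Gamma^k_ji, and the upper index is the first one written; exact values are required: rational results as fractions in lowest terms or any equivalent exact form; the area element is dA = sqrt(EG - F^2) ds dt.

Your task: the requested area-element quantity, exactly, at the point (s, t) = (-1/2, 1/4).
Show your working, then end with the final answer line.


E = 193/32, F = -21/64, G = 169/64; EG - F^2 = 64793/4096

Answer: EG - F^2 = 64793/4096


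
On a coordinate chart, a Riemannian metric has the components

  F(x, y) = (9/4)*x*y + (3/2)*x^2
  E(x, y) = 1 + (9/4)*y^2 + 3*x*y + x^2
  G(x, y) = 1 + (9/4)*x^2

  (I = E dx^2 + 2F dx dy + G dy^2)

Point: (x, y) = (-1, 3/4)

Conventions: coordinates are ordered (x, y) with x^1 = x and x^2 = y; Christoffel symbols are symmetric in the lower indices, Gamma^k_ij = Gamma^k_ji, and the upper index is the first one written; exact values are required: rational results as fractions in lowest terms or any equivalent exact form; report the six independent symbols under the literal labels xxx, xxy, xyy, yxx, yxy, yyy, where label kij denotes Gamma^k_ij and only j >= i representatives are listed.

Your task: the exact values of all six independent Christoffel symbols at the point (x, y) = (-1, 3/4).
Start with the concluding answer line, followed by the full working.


Answer: Gamma_xxx = 8/209, Gamma_xxy = 12/209, Gamma_xyy = 0, Gamma_yxx = -96/209, Gamma_yxy = -144/209, Gamma_yyy = 0

E = 65/64, F = -3/16, G = 13/4 at the point
E_x = 1/4, E_y = 3/8, F_x = -21/16, F_y = -9/4, G_x = -9/2, G_y = 0
EG - F^2 = 209/64;  g^inv = (64/209) * [[13/4, 3/16], [3/16, 65/64]]
first-kind symbols [ij,l] = (1/2)(d_i g_jl + d_j g_il - d_l g_ij): [xx,x] = E_x/2 = 1/8, [xx,y] = F_x - E_y/2 = -3/2, [xy,x] = E_y/2 = 3/16, [xy,y] = G_x/2 = -9/4, [yy,x] = F_y - G_x/2 = 0, [yy,y] = G_y/2 = 0
Gamma^x_ij = (G*[ij,x] - F*[ij,y])/(EG - F^2), Gamma^y_ij = (E*[ij,y] - F*[ij,x])/(EG - F^2)


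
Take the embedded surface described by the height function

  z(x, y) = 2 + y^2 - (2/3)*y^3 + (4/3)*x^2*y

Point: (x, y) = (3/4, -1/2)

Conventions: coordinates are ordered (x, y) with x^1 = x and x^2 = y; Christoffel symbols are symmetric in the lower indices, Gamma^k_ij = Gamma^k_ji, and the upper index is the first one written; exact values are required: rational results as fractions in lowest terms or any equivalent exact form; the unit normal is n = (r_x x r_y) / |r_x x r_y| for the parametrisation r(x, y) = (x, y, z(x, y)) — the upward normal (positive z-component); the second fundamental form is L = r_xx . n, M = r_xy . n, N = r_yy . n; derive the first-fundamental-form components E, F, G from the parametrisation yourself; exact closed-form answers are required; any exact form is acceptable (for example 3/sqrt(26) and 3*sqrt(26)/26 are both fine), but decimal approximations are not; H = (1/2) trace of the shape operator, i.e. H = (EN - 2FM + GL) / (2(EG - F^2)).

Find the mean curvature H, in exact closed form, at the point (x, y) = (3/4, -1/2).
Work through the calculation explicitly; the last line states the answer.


z_x = -1, z_y = -3/4, z_xx = -4/3, z_xy = 2, z_yy = 4
E = 2, F = 3/4, G = 25/16; answer radicand W^2 = 41/16
unnormalised second-form numerators: l = -4/3, m = 2, n = 4; L = l/sqrt(41/16), and similarly M = m/sqrt(W^2), N = n/sqrt(W^2)
H = (E*n - 2*F*m + G*l) / (2*(EG - F^2)*sqrt(W^2)); E*n - 2*F*m + G*l = 35/12, EG - F^2 = 41/16, so H = (70/123)/sqrt(41/16)

Answer: H = 280*sqrt(41)/5043


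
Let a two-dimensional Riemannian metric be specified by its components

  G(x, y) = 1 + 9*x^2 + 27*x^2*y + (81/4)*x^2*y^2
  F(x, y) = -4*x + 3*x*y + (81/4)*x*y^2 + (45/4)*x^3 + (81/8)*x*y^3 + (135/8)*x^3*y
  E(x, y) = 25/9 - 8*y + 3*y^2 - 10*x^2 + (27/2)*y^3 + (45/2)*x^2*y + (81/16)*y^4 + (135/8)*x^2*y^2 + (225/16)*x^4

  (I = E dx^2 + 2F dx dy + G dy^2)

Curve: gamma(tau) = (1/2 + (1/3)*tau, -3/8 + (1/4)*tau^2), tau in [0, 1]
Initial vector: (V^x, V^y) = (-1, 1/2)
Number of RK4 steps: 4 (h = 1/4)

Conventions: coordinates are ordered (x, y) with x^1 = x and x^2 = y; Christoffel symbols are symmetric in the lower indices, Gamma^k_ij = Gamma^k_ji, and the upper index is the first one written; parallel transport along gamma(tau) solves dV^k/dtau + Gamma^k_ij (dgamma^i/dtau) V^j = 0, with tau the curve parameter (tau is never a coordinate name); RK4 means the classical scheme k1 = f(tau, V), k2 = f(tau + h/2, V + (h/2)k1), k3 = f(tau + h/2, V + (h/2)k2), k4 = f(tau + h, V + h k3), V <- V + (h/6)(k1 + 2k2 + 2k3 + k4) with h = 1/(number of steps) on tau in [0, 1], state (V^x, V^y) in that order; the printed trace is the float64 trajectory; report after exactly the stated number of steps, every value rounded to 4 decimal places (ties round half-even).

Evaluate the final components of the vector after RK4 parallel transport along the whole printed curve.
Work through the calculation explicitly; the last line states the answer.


gamma'(tau) = (1/3, (1/2)*tau); f(tau, V)^k = -Gamma^k_ij(gamma(tau)) gamma'^i(tau) V^j; h = 1/4; intermediate values shown to 6 dp
curve data and Christoffel symbols at the stage parameters:
  tau = 0.000000: gamma = (0.500000, -0.375000), gamma' = (0.333333, 0.000000); Gamma_xxx = -1.567552, Gamma_xxy = -0.548643, Gamma_xyy = -0.940531, Gamma_yxx = 0.854104, Gamma_yxy = 0.298936, Gamma_yyy = 0.512462
  tau = 0.125000: gamma = (0.541667, -0.371094), gamma' = (0.333333, 0.062500); Gamma_xxx = -1.623658, Gamma_xxy = -0.531592, Gamma_xyy = -0.974195, Gamma_yxx = 1.128580, Gamma_yxy = 0.369501, Gamma_yyy = 0.677148
  tau = 0.250000: gamma = (0.583333, -0.359375), gamma' = (0.333333, 0.125000); Gamma_xxx = -1.563237, Gamma_xxy = -0.494095, Gamma_xyy = -0.937942, Gamma_yxx = 1.492576, Gamma_yxy = 0.471761, Gamma_yyy = 0.895546
  tau = 0.375000: gamma = (0.625000, -0.339844), gamma' = (0.333333, 0.187500); Gamma_xxx = -1.314806, Gamma_xxy = -0.412520, Gamma_xyy = -0.788883, Gamma_yxx = 1.923962, Gamma_yxy = 0.603643, Gamma_yyy = 1.154377
  tau = 0.500000: gamma = (0.666667, -0.312500), gamma' = (0.333333, 0.250000); Gamma_xxx = -0.844292, Gamma_xxy = -0.269118, Gamma_xyy = -0.506575, Gamma_yxx = 2.333421, Gamma_yxy = 0.743778, Gamma_yyy = 1.400052
  tau = 0.625000: gamma = (0.708333, -0.277344), gamma' = (0.333333, 0.312500); Gamma_xxx = -0.230597, Gamma_xxy = -0.076046, Gamma_xyy = -0.138358, Gamma_yxx = 2.583046, Gamma_yxy = 0.851835, Gamma_yyy = 1.549828
  tau = 0.750000: gamma = (0.750000, -0.234375), gamma' = (0.333333, 0.375000); Gamma_xxx = 0.349004, Gamma_xxy = 0.120697, Gamma_xyy = 0.209403, Gamma_yxx = 2.591137, Gamma_yxy = 0.896102, Gamma_yyy = 1.554682
  tau = 0.875000: gamma = (0.791667, -0.183594), gamma' = (0.333333, 0.437500); Gamma_xxx = 0.756224, Gamma_xxy = 0.276867, Gamma_xyy = 0.453734, Gamma_yxx = 2.401209, Gamma_yxy = 0.879127, Gamma_yyy = 1.440725
  tau = 1.000000: gamma = (0.833333, -0.125000), gamma' = (0.333333, 0.500000); Gamma_xxx = 0.970959, Gamma_xxy = 0.378674, Gamma_xyy = 0.582576, Gamma_yxx = 2.118456, Gamma_yxy = 0.826198, Gamma_yyy = 1.271074
step 0: V^x = -1.0000, V^y = 0.5000
step 1: k1 = (-0.431077, 0.234879), k2 = (-0.479365, 0.333199), k3 = (-0.479907, 0.333576), k4 = (-0.488285, 0.466214); V <- V + (h/6)(k1 + 2k2 + 2k3 + k4): V^x = -1.1182, V^y = 0.5848
step 2: k1 = (-0.486887, 0.464879), k2 = (-0.424472, 0.621132), k3 = (-0.414875, 0.607088), k4 = (-0.266759, 0.737259); V <- V + (h/6)(k1 + 2k2 + 2k3 + k4): V^x = -1.2196, V^y = 0.7372
step 3: k1 = (-0.265788, 0.734574), k2 = (-0.069211, 0.775270), k3 = (-0.066389, 0.743664), k4 = (0.090134, 0.669188); V <- V + (h/6)(k1 + 2k2 + 2k3 + k4): V^x = -1.2382, V^y = 0.9223
step 4: k1 = (0.090561, 0.672361), k2 = (0.165242, 0.524688), k3 = (0.167126, 0.530670), k4 = (0.173301, 0.378112); V <- V + (h/6)(k1 + 2k2 + 2k3 + k4): V^x = -1.1995, V^y = 1.0540

Answer: V^x = -1.1995, V^y = 1.0540


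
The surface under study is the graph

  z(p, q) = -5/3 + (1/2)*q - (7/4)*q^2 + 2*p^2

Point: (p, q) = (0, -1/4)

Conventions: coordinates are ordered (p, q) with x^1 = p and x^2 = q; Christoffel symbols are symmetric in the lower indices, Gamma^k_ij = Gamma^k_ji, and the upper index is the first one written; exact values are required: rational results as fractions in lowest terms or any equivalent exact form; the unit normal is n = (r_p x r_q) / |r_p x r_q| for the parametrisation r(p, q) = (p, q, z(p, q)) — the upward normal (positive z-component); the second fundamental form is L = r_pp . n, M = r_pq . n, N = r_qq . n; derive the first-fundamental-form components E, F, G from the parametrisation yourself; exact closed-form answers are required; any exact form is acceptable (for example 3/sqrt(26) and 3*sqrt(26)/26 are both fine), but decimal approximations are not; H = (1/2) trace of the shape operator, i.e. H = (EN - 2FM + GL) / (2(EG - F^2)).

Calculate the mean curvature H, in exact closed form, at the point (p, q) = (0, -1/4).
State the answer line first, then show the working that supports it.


Answer: H = 2064*sqrt(185)/34225

z_p = 0, z_q = 11/8, z_pp = 4, z_pq = 0, z_qq = -7/2
E = 1, F = 0, G = 185/64; answer radicand W^2 = 185/64
unnormalised second-form numerators: l = 4, m = 0, n = -7/2; L = l/sqrt(185/64), and similarly M = m/sqrt(W^2), N = n/sqrt(W^2)
H = (E*n - 2*F*m + G*l) / (2*(EG - F^2)*sqrt(W^2)); E*n - 2*F*m + G*l = 129/16, EG - F^2 = 185/64, so H = (258/185)/sqrt(185/64)


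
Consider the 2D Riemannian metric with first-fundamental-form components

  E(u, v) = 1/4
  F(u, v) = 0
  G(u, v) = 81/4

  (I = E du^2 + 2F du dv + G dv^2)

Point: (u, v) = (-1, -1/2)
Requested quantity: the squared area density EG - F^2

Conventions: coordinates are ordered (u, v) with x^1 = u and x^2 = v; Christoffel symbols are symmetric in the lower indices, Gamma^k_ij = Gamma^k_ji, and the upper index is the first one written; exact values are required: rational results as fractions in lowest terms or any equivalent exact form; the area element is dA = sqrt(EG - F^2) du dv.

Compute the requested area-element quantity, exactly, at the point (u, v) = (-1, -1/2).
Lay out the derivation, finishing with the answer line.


E = 1/4, F = 0, G = 81/4; EG - F^2 = 81/16

Answer: EG - F^2 = 81/16


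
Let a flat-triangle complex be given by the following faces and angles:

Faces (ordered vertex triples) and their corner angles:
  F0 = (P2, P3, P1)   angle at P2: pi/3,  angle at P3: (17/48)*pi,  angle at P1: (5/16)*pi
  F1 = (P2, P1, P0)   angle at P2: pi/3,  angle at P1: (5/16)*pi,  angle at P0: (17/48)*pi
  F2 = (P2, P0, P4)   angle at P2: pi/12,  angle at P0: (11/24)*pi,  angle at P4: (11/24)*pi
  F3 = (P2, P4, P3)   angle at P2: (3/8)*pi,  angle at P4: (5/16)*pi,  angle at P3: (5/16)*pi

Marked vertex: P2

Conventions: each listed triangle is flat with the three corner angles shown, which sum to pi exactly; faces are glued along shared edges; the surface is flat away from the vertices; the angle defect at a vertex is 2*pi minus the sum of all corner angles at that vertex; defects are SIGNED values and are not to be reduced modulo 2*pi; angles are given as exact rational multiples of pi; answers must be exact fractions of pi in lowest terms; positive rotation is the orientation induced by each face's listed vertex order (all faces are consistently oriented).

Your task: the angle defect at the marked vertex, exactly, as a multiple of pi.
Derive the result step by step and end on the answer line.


Sum of corner angles at P2: (9/8)*pi
defect = 2*pi - (9/8)*pi

Answer: defect(P2) = (7/8)*pi


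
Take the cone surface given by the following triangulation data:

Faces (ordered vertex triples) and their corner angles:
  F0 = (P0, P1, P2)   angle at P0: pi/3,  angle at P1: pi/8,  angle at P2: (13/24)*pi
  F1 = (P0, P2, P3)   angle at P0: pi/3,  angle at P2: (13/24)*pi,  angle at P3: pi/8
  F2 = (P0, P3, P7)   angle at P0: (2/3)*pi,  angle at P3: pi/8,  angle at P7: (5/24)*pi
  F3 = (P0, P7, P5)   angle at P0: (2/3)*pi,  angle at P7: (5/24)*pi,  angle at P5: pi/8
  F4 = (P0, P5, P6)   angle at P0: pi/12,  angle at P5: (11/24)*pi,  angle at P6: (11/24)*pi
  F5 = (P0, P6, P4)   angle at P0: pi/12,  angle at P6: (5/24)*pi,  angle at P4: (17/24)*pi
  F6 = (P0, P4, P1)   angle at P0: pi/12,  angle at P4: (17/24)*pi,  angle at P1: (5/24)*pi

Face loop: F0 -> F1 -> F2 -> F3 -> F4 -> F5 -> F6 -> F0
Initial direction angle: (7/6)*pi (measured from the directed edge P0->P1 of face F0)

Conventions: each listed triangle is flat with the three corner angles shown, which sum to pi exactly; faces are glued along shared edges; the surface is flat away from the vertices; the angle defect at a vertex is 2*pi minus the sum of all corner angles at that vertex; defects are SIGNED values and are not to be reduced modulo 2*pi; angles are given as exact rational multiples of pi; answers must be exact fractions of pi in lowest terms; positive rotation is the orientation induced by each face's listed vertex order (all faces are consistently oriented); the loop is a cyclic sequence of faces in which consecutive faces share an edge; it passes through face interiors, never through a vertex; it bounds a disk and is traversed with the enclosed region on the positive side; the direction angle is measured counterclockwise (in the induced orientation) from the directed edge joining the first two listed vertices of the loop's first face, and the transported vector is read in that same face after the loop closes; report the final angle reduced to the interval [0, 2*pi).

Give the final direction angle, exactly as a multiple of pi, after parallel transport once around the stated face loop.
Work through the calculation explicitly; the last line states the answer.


enclosed vertex P0: corner angles sum to (9/4)*pi, defect = 2*pi - (9/4)*pi = -pi/4
holonomy = initial angle + sum of enclosed defects (mod 2*pi), positive in the induced orientation
final angle = (7/6)*pi - pi/4 = (11/12)*pi (mod 2*pi)

Answer: final direction angle = (11/12)*pi


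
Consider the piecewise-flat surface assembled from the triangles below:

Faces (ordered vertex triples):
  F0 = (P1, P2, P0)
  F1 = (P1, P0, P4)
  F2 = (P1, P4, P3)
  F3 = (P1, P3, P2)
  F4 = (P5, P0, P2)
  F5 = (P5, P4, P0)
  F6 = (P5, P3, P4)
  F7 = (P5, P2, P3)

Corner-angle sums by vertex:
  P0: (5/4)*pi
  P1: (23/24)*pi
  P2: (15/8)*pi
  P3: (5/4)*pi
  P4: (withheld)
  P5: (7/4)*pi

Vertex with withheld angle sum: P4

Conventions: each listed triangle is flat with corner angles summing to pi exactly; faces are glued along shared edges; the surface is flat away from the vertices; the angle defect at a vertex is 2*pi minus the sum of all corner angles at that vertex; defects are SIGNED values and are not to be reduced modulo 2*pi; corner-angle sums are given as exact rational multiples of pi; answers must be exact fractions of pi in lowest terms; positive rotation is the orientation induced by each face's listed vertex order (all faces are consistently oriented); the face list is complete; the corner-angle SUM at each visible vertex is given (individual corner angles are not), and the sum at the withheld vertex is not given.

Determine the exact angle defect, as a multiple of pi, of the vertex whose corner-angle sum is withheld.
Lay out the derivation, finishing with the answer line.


V = 6, E = 12, F = 8; chi = V - E + F = 2
Gauss-Bonnet: total defect = 2*pi*chi = 4*pi; visible defects sum to (35/12)*pi

Answer: defect(P4) = (13/12)*pi


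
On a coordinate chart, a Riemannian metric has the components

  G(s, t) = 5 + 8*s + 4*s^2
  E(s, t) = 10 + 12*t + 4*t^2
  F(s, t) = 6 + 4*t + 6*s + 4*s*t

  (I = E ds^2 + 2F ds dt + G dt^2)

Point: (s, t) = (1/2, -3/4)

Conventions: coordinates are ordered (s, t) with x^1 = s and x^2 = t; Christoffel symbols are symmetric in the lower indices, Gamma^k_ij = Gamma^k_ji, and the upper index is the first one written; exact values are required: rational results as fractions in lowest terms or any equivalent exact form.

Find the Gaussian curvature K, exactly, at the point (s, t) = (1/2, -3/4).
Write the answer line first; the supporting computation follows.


Answer: K = -64/2401

E = 13/4, F = 9/2, G = 10, EG - F^2 = 49/4 at the point
E_s = 0, E_t = 6, F_s = 3, F_t = 6, G_s = 12, G_t = 0
E_tt = 8, F_st = 4, G_ss = 8
Apply the Brioschi formula K = (det M1 - det M2)/(EG - F^2)^2 over the derivative matrices of E, F, G.
M1 = [[-E_tt/2 + F_st - G_ss/2, E_s/2, F_s - E_t/2], [F_t - G_s/2, E, F], [G_t/2, F, G]] = [[-4, 0, 0], [0, 13/4, 9/2], [0, 9/2, 10]]; det M1 = -49
M2 = [[0, E_t/2, G_s/2], [E_t/2, E, F], [G_s/2, F, G]] = [[0, 3, 6], [3, 13/4, 9/2], [6, 9/2, 10]]; det M2 = -45
det M1 - det M2 = -4; K = -4 / (49/4)^2 = -64/2401


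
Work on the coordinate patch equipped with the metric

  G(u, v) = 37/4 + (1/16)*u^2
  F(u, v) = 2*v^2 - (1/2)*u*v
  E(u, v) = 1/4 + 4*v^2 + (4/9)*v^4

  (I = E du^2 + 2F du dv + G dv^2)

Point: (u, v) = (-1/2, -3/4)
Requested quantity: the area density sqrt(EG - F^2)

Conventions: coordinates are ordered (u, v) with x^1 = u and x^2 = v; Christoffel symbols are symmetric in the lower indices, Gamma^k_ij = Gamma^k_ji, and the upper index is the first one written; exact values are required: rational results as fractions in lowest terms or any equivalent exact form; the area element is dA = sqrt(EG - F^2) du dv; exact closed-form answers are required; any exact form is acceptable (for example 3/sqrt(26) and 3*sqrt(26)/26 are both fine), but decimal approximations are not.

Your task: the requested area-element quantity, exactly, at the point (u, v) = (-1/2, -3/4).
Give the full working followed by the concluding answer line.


E = 169/64, F = 15/16, G = 593/64; EG - F^2 = 96617/4096

Answer: sqrt(EG - F^2) = sqrt(96617)/64


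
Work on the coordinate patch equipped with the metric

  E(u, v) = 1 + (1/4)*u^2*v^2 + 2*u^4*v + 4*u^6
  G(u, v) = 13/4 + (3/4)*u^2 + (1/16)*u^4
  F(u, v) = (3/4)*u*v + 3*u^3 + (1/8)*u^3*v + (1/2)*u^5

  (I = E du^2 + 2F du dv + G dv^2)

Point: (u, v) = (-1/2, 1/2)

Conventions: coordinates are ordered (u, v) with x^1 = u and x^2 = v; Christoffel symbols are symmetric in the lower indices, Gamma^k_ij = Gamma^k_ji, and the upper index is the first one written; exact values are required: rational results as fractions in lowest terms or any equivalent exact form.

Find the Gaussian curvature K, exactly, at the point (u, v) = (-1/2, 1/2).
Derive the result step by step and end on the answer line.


E = 73/64, F = -75/128, G = 881/256, EG - F^2 = 917/256 at the point
E_u = -21/16, E_v = 3/16, F_u = 181/64, F_v = -25/64, G_u = -25/32, G_v = 0
E_vv = 1/8, F_uv = 27/32, G_uu = 27/16
Compute both Brioschi determinants and normalise by (EG - F^2)^2.
M1 = [[-E_vv/2 + F_uv - G_uu/2, E_u/2, F_u - E_v/2], [F_v - G_u/2, E, F], [G_v/2, F, G]] = [[-1/16, -21/32, 175/64], [0, 73/64, -75/128], [0, -75/128, 881/256]]; det M1 = -917/4096
M2 = [[0, E_v/2, G_u/2], [E_v/2, E, F], [G_u/2, F, G]] = [[0, 3/32, -25/64], [3/32, 73/64, -75/128], [-25/64, -75/128, 881/256]]; det M2 = -661/4096
det M1 - det M2 = -1/16; K = -1/16 / (917/256)^2 = -4096/840889

Answer: K = -4096/840889


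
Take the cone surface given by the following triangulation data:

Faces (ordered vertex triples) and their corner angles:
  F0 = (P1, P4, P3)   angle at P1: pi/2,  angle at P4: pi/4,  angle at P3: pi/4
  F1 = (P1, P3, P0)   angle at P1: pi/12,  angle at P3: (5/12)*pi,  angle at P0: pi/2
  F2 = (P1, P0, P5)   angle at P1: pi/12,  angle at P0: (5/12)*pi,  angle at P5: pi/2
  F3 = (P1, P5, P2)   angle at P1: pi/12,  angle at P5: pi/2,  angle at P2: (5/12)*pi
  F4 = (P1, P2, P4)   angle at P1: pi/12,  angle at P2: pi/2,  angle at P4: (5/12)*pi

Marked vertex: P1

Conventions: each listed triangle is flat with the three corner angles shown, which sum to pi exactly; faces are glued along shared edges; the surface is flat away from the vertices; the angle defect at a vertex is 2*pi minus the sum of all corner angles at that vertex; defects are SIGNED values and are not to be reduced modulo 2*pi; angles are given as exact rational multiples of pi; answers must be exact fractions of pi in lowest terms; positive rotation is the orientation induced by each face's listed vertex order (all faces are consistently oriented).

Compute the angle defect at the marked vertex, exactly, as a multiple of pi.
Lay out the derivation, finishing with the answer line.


Sum of corner angles at P1: (5/6)*pi
defect = 2*pi - (5/6)*pi

Answer: defect(P1) = (7/6)*pi


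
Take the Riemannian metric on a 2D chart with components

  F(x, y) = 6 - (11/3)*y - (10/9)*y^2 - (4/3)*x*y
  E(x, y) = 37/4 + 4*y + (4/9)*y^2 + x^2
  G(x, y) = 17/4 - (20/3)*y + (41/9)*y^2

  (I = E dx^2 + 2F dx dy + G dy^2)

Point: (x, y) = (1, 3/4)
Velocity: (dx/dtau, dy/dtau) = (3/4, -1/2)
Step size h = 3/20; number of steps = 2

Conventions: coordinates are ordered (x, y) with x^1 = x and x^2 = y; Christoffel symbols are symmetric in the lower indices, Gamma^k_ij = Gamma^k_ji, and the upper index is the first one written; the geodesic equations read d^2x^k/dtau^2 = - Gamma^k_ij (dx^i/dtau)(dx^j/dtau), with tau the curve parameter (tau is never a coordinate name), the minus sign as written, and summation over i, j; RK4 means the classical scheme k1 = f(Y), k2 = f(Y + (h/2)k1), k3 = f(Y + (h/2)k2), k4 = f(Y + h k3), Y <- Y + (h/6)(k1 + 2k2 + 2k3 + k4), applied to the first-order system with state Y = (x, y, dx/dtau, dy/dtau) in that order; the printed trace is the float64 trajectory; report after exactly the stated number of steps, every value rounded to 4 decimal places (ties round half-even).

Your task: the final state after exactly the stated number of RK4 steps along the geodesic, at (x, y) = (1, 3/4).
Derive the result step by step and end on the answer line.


f(Y) = (dx/dtau, dy/dtau, -Gamma^x_ij Y'^i Y'^j, -Gamma^y_ij Y'^i Y'^j) with the Gammas evaluated at the stage position; h = 0.150000; intermediate values shown to 6 dp
step 0: x = 1.0000, y = 0.7500, dx/dtau = 0.7500, dy/dtau = -0.5000
step 1:
  k1: at (x, y) = (1.000000, 0.750000), (dx/dtau, dy/dtau) = (0.750000, -0.500000); Gamma_xxx = 0.331186, Gamma_xxy = 0.193749, Gamma_xyy = -0.559771, Gamma_yxx = -2.136006, Gamma_yxy = -0.173706, Gamma_yyy = 0.547841; k1 = (0.750000, -0.500000, 0.098962, 0.934264)
  k2: at (x, y) = (1.056250, 0.712500), (dx/dtau, dy/dtau) = (0.757422, -0.429930); Gamma_xxx = 0.373358, Gamma_xxy = 0.199473, Gamma_xyy = -0.565742, Gamma_yxx = -2.177014, Gamma_yxy = -0.200281, Gamma_yyy = 0.519762; k2 = (0.757422, -0.429930, 0.020293, 1.022416)
  k3: at (x, y) = (1.056807, 0.717755), (dx/dtau, dy/dtau) = (0.751522, -0.423319); Gamma_xxx = 0.365796, Gamma_xxy = 0.198046, Gamma_xyy = -0.564347, Gamma_yxx = -2.168350, Gamma_yxy = -0.195050, Gamma_yyy = 0.520728; k3 = (0.751522, -0.423319, 0.020545, 1.007235)
  k4: at (x, y) = (1.112728, 0.686502), (dx/dtau, dy/dtau) = (0.753082, -0.348915); Gamma_xxx = 0.399673, Gamma_xxy = 0.202653, Gamma_xyy = -0.567605, Gamma_yxx = -2.195302, Gamma_yxy = -0.216054, Gamma_yyy = 0.492006; k4 = (0.753082, -0.348915, -0.051067, 1.071587)
  Y <- Y + (h/6)(k1 + 2k2 + 2k3 + k4): x = 1.1130, y = 0.6861, dx/dtau = 0.7532, dy/dtau = -0.3484
step 2:
  k1: at (x, y) = (1.113024, 0.686115), (dx/dtau, dy/dtau) = (0.753239, -0.348371); Gamma_xxx = 0.400175, Gamma_xxy = 0.202743, Gamma_xyy = -0.567671, Gamma_yxx = -2.195774, Gamma_yxy = -0.216389, Gamma_yyy = 0.491786; k1 = (0.753239, -0.348371, -0.051750, 1.072567)
  k2: at (x, y) = (1.169517, 0.659987), (dx/dtau, dy/dtau) = (0.749358, -0.267929); Gamma_xxx = 0.426619, Gamma_xxy = 0.206190, Gamma_xyy = -0.568628, Gamma_yxx = -2.210573, Gamma_yxy = -0.232323, Gamma_yyy = 0.462589; k2 = (0.749358, -0.267929, -0.115948, 1.114823)
  k3: at (x, y) = (1.169226, 0.666020), (dx/dtau, dy/dtau) = (0.744543, -0.264759); Gamma_xxx = 0.417856, Gamma_xxy = 0.204372, Gamma_xyy = -0.567397, Gamma_yxx = -2.201932, Gamma_yxy = -0.226267, Gamma_yyy = 0.464720; k3 = (0.744543, -0.264759, -0.111289, 1.098847)
  k4: at (x, y) = (1.224706, 0.646401), (dx/dtau, dy/dtau) = (0.736546, -0.183544); Gamma_xxx = 0.434687, Gamma_xxy = 0.205935, Gamma_xyy = -0.566443, Gamma_yxx = -2.205041, Gamma_yxy = -0.235633, Gamma_yyy = 0.437396; k4 = (0.736546, -0.183544, -0.161055, 1.117789)
  Y <- Y + (h/6)(k1 + 2k2 + 2k3 + k4): x = 1.2250, y = 0.6462, dx/dtau = 0.7366, dy/dtau = -0.1829

Answer: x = 1.2250, y = 0.6462, dx/dtau = 0.7366, dy/dtau = -0.1829


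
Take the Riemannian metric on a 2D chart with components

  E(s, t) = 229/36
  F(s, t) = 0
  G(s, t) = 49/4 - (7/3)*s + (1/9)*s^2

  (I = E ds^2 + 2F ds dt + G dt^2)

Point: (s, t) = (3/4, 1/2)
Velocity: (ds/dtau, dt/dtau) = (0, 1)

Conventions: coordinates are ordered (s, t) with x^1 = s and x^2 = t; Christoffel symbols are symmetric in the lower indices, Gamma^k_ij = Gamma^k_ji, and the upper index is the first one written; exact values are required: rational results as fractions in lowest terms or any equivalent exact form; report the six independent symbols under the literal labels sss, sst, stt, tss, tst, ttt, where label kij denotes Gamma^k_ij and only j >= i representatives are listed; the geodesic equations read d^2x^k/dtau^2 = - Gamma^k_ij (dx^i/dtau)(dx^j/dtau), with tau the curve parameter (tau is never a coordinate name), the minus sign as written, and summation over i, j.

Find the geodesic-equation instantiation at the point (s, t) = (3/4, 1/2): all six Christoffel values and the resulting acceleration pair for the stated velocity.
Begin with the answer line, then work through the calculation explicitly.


Answer: Gamma_sss = 0, Gamma_sst = 0, Gamma_stt = 39/229, Gamma_tss = 0, Gamma_tst = -4/39, Gamma_ttt = 0; accelerations (d^2s/dtau^2, d^2t/dtau^2) = (-39/229, 0)

E = 229/36, F = 0, G = 169/16 at the point
E_s = 0, E_t = 0, F_s = 0, F_t = 0, G_s = -13/6, G_t = 0
EG - F^2 = 38701/576;  g^inv = (576/38701) * [[169/16, 0], [0, 229/36]]
first-kind symbols [ij,l] = (1/2)(d_i g_jl + d_j g_il - d_l g_ij): [ss,s] = E_s/2 = 0, [ss,t] = F_s - E_t/2 = 0, [st,s] = E_t/2 = 0, [st,t] = G_s/2 = -13/12, [tt,s] = F_t - G_s/2 = 13/12, [tt,t] = G_t/2 = 0
Gamma^s_ij = (G*[ij,s] - F*[ij,t])/(EG - F^2), Gamma^t_ij = (E*[ij,t] - F*[ij,s])/(EG - F^2)
Gamma_sss = 0, Gamma_sst = 0, Gamma_stt = 39/229, Gamma_tss = 0, Gamma_tst = -4/39, Gamma_ttt = 0
d^2s/dtau^2 = -(Gamma_sss*(0)^2 + 2*Gamma_sst*(0)*(1) + Gamma_stt*(1)^2) = -39/229
d^2t/dtau^2 = -(Gamma_tss*(0)^2 + 2*Gamma_tst*(0)*(1) + Gamma_ttt*(1)^2) = 0
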